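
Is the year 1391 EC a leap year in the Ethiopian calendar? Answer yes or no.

1391 mod 4 = 3; in the Ethiopian calendar a year is leap when year mod 4 = 3, so it is a leap year.

yes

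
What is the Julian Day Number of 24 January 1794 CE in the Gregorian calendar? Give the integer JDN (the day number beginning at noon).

2376329

JDN 2299161 is 15 October 1582 CE (Gregorian); the target day is +77168 days from there, so JDN = 2376329.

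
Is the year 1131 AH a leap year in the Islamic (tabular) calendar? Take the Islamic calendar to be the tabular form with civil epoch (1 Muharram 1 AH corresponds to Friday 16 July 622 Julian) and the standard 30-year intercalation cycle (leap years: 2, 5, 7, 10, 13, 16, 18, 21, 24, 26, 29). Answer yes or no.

yes

Year 1131 AH is year 21 of its 30-year cycle; leap positions are 2, 5, 7, 10, 13, 16, 18, 21, 24, 26, 29, so it is a leap year (355 days).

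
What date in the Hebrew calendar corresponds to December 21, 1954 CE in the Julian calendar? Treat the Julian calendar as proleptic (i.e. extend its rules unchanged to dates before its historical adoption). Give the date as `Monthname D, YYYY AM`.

Tevet 9, 5715 AM

Julian Day Number of the source date = 2435111.
Converting JDN 2435111 to the Hebrew calendar gives 9 Tevet 5715 AM.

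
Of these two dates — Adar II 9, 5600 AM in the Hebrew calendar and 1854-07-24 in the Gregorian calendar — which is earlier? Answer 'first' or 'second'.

first

First date → JDN 2393179; second date → JDN 2398424.
JDN 2393179 < JDN 2398424, so the first date is earlier.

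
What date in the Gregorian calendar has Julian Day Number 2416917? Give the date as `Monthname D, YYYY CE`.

March 12, 1905 CE

JDN 2451545 is 1 Jan 2000; 2416917 is −34628 days from there.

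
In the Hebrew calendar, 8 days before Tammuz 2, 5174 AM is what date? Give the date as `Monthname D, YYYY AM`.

JDN of Tammuz 2, 5174 AM = 2237692.
2237692 − 8 = 2237684.
JDN 2237684 in the Hebrew calendar is Sivan 24, 5174 AM.

Sivan 24, 5174 AM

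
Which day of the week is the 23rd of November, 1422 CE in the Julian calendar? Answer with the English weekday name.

Equivalently 2 December 1422 Gregorian, JDN 2240770.
2240770 ≡ 0 (mod 7); counting from Monday = 0 gives Monday.

Monday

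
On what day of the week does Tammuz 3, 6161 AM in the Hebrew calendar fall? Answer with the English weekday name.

Equivalently 16 June 2401 Gregorian, JDN 2598174.
Since JDN mod 7 = 5 (0 = Monday), the day is Saturday.

Saturday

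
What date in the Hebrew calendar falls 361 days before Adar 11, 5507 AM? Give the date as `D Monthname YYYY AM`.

5 Adar 5506 AM

Counting 361 days back from JDN 2359190 reaches JDN 2358829, which is 5 Adar 5506 AM.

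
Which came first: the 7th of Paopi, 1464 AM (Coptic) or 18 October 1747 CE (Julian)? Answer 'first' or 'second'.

first

First date → JDN 2359427; second date → JDN 2359440.
JDN 2359427 < JDN 2359440, so the first date is earlier.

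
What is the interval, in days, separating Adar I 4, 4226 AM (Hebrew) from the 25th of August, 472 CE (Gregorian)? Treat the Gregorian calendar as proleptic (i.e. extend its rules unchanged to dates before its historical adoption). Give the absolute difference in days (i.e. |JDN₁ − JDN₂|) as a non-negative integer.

2392

First date → JDN 1891300; second date → JDN 1893692.
The interval is |1891300 − 1893692| = 2392 days.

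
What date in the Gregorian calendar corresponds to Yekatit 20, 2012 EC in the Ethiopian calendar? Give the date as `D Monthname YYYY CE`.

28 February 2020 CE

Both dates share Julian Day Number 2458908; in the Gregorian calendar that is 28 February 2020 CE.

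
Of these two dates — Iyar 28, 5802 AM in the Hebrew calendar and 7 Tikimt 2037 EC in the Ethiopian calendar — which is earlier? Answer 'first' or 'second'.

first

First date → JDN 2467023; second date → JDN 2467906.
JDN 2467023 < JDN 2467906, so the first date is earlier.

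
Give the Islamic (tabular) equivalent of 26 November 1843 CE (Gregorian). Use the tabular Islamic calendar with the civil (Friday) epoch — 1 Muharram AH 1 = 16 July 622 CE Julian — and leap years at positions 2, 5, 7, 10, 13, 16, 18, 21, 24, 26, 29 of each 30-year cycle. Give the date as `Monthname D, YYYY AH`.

Dhu al-Qa'dah 4, 1259 AH

Julian Day Number of the source date = 2394531.
Converting JDN 2394531 to the tabular Islamic calendar gives 4 Dhu al-Qa'dah 1259 AH.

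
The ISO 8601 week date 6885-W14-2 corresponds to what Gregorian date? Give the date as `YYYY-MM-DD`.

6885-04-03

ISO week 1 of 6885 is the week containing the first Thursday of 6885.
Week 14, day 2 (Tuesday) lands on 6885-04-03.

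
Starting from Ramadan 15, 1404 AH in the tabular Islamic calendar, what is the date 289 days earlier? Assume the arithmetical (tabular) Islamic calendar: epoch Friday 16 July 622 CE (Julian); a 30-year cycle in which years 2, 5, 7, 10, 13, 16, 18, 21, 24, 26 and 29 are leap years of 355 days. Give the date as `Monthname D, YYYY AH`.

Dhu al-Qa'dah 21, 1403 AH

Counting 289 days back from JDN 2445866 reaches JDN 2445577, which is Dhu al-Qa'dah 21, 1403 AH.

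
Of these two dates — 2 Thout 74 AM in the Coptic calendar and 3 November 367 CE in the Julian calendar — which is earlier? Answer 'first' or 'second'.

First date → JDN 1851694; second date → JDN 1855411.
JDN 1851694 < JDN 1855411, so the first date is earlier.

first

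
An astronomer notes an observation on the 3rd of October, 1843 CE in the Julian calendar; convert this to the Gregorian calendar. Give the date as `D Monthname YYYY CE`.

15 October 1843 CE

For dates in this range the Gregorian date is 12 days ahead of the Julian.
3 October 1843 Julian + 12 days → 15 October 1843 Gregorian.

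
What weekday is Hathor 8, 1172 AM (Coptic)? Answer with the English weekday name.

Equivalently 14 November 1455 Gregorian, JDN 2252805.
Since JDN mod 7 = 2 (0 = Monday), the day is Wednesday.

Wednesday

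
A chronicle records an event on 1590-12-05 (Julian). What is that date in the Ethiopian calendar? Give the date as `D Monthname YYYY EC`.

Julian Day Number of the source date = 2302144.
Converting JDN 2302144 to the Ethiopian calendar gives 9 Tahsas 1583 EC.

9 Tahsas 1583 EC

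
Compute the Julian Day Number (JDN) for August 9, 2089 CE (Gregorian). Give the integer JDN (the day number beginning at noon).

JDN 2400001 is 17 November 1858 CE (Gregorian), MJD 0; the target day is +84272 days from there, so JDN = 2484273.

2484273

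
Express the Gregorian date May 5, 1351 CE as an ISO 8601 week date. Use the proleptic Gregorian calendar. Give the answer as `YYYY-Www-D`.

The weekday is Wednesday (ISO weekday 3).
That Wednesday belongs to ISO week 18 of ISO year 1351.

1351-W18-3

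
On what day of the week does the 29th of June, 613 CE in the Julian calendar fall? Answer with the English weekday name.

Equivalently 2 July 613 Gregorian, JDN 1945136.
1945136 ≡ 4 (mod 7); counting from Monday = 0 gives Friday.

Friday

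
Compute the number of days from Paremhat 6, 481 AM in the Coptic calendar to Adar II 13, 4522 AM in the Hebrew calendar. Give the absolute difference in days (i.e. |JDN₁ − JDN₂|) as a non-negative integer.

1085

First date → JDN 2000535; second date → JDN 1999450.
The interval is |2000535 − 1999450| = 1085 days.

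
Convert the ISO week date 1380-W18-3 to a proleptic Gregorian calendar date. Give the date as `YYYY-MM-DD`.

ISO week 1 of 1380 is the week containing the first Thursday of 1380.
Week 18, day 3 (Wednesday) lands on 1380-05-03.

1380-05-03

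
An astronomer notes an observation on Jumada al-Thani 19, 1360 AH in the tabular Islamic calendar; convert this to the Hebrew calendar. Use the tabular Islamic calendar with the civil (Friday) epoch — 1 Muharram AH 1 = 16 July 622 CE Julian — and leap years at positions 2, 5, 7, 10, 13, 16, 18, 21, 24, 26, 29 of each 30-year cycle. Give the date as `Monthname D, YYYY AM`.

Julian Day Number of the source date = 2430190.
Converting JDN 2430190 to the Hebrew calendar gives 19 Tammuz 5701 AM.

Tammuz 19, 5701 AM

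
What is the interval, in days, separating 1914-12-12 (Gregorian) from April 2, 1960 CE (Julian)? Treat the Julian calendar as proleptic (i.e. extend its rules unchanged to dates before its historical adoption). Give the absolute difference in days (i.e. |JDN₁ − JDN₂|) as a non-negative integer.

16561

JDN of the first date = 2420479.
JDN of the second date = 2437040.
|2437040 − 2420479| = 16561.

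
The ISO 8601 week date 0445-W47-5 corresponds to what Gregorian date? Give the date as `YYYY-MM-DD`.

0445-11-24

ISO week 1 of 445 is the week containing the first Thursday of 445.
Week 47, day 5 (Friday) lands on 0445-11-24.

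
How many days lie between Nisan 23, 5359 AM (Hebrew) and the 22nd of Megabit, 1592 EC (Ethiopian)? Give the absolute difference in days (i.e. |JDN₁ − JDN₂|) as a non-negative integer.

345

JDN of the first date = 2305190.
JDN of the second date = 2305535.
|2305535 − 2305190| = 345.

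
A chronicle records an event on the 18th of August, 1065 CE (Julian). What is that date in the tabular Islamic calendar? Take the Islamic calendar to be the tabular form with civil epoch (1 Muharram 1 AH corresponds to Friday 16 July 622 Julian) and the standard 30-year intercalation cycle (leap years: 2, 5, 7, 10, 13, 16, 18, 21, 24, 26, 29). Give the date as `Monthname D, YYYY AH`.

Both dates share Julian Day Number 2110279; in the tabular Islamic calendar that is 13 Ramadan 457 AH.

Ramadan 13, 457 AH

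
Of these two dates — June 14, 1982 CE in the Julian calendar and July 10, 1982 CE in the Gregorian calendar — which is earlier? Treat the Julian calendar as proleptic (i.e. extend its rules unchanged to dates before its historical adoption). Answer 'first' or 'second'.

first

Converting both to JDN: 2445148 vs 2445161; the smaller is the first.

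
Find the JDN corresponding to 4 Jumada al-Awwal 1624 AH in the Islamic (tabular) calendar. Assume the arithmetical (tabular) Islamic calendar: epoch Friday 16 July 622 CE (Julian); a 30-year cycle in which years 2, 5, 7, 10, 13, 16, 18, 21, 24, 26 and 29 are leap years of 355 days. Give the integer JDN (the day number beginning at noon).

In the Gregorian calendar the same day is 19 July 2197.
JDN 2400001 is 17 November 1858 CE (Gregorian), MJD 0; the target day is +123697 days from there, so JDN = 2523698.

2523698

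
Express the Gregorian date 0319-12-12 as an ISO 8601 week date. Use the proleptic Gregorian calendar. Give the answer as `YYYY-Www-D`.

0319-W50-5

The weekday is Friday (ISO weekday 5).
That Friday belongs to ISO week 50 of ISO year 319.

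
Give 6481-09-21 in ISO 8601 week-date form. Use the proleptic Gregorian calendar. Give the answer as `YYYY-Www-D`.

The weekday is Sunday (ISO weekday 7).
That Sunday belongs to ISO week 38 of ISO year 6481.

6481-W38-7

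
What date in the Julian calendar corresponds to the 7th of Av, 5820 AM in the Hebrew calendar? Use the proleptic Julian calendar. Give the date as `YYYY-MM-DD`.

2060-07-21

Julian Day Number of the source date = 2473675.
Converting JDN 2473675 to the Julian calendar gives 21 July 2060 CE.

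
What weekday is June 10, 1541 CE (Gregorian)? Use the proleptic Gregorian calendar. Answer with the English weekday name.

2284059 ≡ 1 (mod 7); counting from Monday = 0 gives Tuesday.

Tuesday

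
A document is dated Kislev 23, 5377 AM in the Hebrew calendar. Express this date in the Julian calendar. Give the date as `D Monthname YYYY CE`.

Julian Day Number of the source date = 2311628.
Converting JDN 2311628 to the Julian calendar gives 22 November 1616 CE.

22 November 1616 CE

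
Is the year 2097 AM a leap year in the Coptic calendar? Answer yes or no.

2097 mod 4 = 1; in the Coptic calendar a year is leap when year mod 4 = 3, so it is a common year.

no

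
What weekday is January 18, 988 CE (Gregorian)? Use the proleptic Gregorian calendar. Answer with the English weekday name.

Friday

Since JDN mod 7 = 4 (0 = Monday), the day is Friday.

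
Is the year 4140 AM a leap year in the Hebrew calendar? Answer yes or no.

Hebrew year 4140 is year 17 of its 19-year Metonic cycle; leap years are at positions 3, 6, 8, 11, 14, 17, 19, so it is a leap year (13 months).

yes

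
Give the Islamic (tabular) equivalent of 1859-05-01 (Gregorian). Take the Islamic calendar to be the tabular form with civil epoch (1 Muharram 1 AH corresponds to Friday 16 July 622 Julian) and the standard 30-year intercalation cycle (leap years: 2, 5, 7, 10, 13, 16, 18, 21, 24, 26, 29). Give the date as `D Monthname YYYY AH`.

28 Ramadan 1275 AH

Julian Day Number of the source date = 2400166.
Converting JDN 2400166 to the tabular Islamic calendar gives 28 Ramadan 1275 AH.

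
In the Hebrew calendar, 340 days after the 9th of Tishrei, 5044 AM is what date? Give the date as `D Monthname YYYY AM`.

The starting date is JDN 2189947; 2189947 + 340 = 2190287.
JDN 2190287 corresponds to 23 Elul 5044 AM.

23 Elul 5044 AM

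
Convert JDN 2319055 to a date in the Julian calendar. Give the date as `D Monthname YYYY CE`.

JDN 2319055 is 3 April 1637 in the Gregorian calendar.
In the Julian calendar that day is 24 March 1637 CE.

24 March 1637 CE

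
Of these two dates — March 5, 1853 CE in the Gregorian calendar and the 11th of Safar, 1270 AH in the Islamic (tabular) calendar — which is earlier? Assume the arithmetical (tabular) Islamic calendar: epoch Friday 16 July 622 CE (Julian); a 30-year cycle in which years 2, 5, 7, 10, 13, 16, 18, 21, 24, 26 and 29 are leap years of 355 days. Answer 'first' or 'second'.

first

Converting both to JDN: 2397918 vs 2398171; the smaller is the first.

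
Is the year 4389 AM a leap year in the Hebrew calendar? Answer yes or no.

Hebrew year 4389 is year 19 of its 19-year Metonic cycle; leap years are at positions 3, 6, 8, 11, 14, 17, 19, so it is a leap year (13 months).

yes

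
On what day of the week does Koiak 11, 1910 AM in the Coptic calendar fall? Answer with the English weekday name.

Saturday

In the Gregorian calendar this is 21 December 2193 (JDN 2522392).
JDN 2522392 mod 7 = 5, and JDN 0 was a Monday, so this is a Saturday.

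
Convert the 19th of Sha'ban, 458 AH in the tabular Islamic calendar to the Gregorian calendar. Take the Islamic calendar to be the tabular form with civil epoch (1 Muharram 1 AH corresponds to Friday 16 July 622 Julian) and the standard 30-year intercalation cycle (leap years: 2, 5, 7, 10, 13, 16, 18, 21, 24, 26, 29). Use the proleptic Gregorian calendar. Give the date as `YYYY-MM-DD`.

1066-07-22

Julian Day Number of the source date = 2110611.
Converting JDN 2110611 to the Gregorian calendar gives 22 July 1066 CE.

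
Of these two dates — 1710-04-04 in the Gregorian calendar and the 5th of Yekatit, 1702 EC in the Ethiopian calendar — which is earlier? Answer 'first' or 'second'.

second

The two dates have Julian Day Numbers 2345718 and 2345665 respectively.
Since 2345665 < 2345718, the second date comes first.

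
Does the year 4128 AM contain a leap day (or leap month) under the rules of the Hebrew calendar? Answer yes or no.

Hebrew year 4128 is year 5 of its 19-year Metonic cycle; leap years are at positions 3, 6, 8, 11, 14, 17, 19, so it is a common year (12 months).

no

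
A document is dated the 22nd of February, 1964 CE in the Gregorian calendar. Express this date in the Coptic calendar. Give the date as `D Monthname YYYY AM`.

Julian Day Number of the source date = 2438448.
Converting JDN 2438448 to the Coptic calendar gives 14 Meshir 1680 AM.

14 Meshir 1680 AM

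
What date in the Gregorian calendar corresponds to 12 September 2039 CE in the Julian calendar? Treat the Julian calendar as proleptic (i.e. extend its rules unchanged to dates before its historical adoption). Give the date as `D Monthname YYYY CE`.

The Julian–Gregorian offset here is 13 days (Julian trailing).
12 September 2039 Julian + 13 days → 25 September 2039 Gregorian.

25 September 2039 CE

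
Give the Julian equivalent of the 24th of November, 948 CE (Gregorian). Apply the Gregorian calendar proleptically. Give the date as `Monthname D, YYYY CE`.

November 19, 948 CE

At this point the Julian calendar is 5 days behind the Gregorian.
24 November 948 Gregorian − 5 days → 19 November 948 Julian.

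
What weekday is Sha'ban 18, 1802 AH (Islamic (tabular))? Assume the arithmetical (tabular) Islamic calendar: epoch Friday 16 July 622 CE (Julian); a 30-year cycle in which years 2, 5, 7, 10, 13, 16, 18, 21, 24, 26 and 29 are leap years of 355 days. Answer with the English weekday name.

Monday

This is JDN 2586878 (13 July 2370 Gregorian).
2586878 ≡ 0 (mod 7); counting from Monday = 0 gives Monday.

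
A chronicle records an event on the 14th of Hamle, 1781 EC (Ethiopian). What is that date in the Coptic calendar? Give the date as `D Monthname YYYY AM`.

The source date corresponds to 19 July 1789 in the Gregorian calendar (JDN 2374679).
That day falls on 14 Epip 1505 AM in the Coptic calendar.

14 Epip 1505 AM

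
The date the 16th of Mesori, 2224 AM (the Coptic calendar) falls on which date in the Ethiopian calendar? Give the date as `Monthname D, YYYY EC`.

Nehase 16, 2500 EC

Both dates share Julian Day Number 2637326; in the Ethiopian calendar that is 16 Nehase 2500 EC.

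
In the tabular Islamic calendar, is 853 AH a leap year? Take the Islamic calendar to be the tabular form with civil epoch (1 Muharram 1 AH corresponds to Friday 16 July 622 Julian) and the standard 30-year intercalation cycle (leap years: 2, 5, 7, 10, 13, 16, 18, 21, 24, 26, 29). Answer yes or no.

Year 853 AH is year 13 of its 30-year cycle; leap positions are 2, 5, 7, 10, 13, 16, 18, 21, 24, 26, 29, so it is a leap year (355 days).

yes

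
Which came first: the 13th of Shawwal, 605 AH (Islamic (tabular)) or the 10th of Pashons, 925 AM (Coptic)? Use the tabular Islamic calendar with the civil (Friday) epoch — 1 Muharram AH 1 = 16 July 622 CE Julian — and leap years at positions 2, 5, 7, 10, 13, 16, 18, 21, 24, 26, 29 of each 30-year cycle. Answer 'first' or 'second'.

first

First date → JDN 2162755; second date → JDN 2162770.
JDN 2162755 < JDN 2162770, so the first date is earlier.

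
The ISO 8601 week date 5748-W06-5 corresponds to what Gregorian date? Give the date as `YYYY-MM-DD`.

ISO week 1 of 5748 is the week containing the first Thursday of 5748.
Week 6, day 5 (Friday) lands on 5748-02-09.

5748-02-09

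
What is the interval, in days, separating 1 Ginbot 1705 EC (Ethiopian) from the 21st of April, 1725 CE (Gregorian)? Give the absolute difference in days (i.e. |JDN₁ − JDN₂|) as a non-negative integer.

First date → JDN 2346847; second date → JDN 2351214.
The interval is |2346847 − 2351214| = 4367 days.

4367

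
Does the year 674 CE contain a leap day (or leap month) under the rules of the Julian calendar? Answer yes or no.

674 mod 4 = 2, so it is a common year in the Julian calendar.

no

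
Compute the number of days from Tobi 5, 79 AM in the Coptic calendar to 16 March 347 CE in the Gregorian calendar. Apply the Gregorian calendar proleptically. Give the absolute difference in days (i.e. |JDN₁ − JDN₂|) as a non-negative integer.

JDN of the first date = 1853643.
JDN of the second date = 1847873.
|1847873 − 1853643| = 5770.

5770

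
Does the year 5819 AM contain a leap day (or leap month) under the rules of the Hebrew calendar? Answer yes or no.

Hebrew year 5819 is year 5 of its 19-year Metonic cycle; leap years are at positions 3, 6, 8, 11, 14, 17, 19, so it is a common year (12 months).

no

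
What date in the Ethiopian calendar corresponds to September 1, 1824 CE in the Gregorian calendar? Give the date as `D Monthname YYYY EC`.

Julian Day Number of the source date = 2387506.
Converting JDN 2387506 to the Ethiopian calendar gives 27 Nehase 1816 EC.

27 Nehase 1816 EC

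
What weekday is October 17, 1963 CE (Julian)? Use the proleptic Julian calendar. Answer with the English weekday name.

Wednesday

This is JDN 2438333 (30 October 1963 Gregorian).
Since JDN mod 7 = 2 (0 = Monday), the day is Wednesday.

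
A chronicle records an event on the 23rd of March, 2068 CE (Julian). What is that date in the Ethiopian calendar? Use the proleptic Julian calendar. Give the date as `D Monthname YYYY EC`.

Both dates share Julian Day Number 2476477; in the Ethiopian calendar that is 27 Megabit 2060 EC.

27 Megabit 2060 EC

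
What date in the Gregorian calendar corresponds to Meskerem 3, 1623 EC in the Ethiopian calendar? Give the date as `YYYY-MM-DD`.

1630-09-10

Both dates share Julian Day Number 2316658; in the Gregorian calendar that is 10 September 1630 CE.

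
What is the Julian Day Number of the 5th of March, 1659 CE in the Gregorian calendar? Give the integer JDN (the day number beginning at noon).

JDN 2400001 is 17 November 1858 CE (Gregorian), MJD 0; the target day is −72940 days from there, so JDN = 2327061.

2327061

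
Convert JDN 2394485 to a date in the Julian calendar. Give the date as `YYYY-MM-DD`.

1843-09-29

JDN 2394485 is 11 October 1843 in the Gregorian calendar.
In the Julian calendar that day is 1843-09-29.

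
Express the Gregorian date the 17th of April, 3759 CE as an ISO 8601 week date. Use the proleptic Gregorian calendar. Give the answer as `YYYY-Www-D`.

The weekday is Tuesday (ISO weekday 2).
That Tuesday belongs to ISO week 16 of ISO year 3759.

3759-W16-2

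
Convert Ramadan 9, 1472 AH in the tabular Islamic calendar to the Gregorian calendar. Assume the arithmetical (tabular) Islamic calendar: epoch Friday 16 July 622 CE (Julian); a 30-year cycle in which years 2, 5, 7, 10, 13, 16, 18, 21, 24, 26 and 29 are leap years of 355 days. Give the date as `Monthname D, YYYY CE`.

May 30, 2050 CE

Both dates share Julian Day Number 2469957; in the Gregorian calendar that is 30 May 2050 CE.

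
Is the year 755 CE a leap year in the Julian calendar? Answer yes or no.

no

755 mod 4 = 3, so it is a common year in the Julian calendar.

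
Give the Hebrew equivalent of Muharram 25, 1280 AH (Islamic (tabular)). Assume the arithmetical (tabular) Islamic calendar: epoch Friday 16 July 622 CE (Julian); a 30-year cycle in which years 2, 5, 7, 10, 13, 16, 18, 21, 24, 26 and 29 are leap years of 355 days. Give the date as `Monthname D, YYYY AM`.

The source date corresponds to 12 July 1863 in the Gregorian calendar (JDN 2401699).
That day falls on 25 Tammuz 5623 AM in the Hebrew calendar.

Tammuz 25, 5623 AM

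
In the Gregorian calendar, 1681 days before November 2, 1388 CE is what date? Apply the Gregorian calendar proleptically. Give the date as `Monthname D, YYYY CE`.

March 27, 1384 CE

Counting 1681 days back from JDN 2228323 reaches JDN 2226642, which is March 27, 1384 CE.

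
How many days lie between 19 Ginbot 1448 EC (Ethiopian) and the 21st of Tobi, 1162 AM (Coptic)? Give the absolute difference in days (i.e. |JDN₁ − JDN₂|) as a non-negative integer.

3771

JDN of the first date = 2252996.
JDN of the second date = 2249225.
|2249225 − 2252996| = 3771.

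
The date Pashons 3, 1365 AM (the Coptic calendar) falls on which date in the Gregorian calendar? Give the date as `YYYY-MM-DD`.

1649-05-08

Both dates share Julian Day Number 2323473; in the Gregorian calendar that is 8 May 1649 CE.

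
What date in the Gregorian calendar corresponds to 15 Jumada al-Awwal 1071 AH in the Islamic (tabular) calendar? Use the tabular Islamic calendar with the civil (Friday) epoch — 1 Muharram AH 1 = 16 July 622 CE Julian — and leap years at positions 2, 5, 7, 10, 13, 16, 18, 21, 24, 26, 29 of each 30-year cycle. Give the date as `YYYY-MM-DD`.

Julian Day Number of the source date = 2327744.
Converting JDN 2327744 to the Gregorian calendar gives 16 January 1661 CE.

1661-01-16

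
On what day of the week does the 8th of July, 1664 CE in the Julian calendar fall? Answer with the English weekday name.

Friday

In the Gregorian calendar this is 18 July 1664 (JDN 2329023).
Since JDN mod 7 = 4 (0 = Monday), the day is Friday.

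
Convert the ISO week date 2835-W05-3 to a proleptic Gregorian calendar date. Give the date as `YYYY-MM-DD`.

2835-01-31

ISO week 1 of 2835 is the week containing the first Thursday of 2835.
Week 5, day 3 (Wednesday) lands on 2835-01-31.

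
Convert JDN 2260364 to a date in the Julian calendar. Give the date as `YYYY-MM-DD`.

1476-07-16

The proleptic Gregorian equivalent of JDN 2260364 is 25 July 1476.
In the Julian calendar that day is 1476-07-16.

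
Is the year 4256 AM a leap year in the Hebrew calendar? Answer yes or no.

Hebrew year 4256 is year 19 of its 19-year Metonic cycle; leap years are at positions 3, 6, 8, 11, 14, 17, 19, so it is a leap year (13 months).

yes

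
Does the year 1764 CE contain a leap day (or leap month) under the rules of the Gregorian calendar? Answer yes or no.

1764 is divisible by 4 and not by 100, so it is a leap year.

yes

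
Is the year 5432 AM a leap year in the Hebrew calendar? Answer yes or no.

yes

Hebrew year 5432 is year 17 of its 19-year Metonic cycle; leap years are at positions 3, 6, 8, 11, 14, 17, 19, so it is a leap year (13 months).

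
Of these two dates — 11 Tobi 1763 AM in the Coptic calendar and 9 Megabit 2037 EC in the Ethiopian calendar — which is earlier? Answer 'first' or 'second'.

The two dates have Julian Day Numbers 2468730 and 2468058 respectively.
Since 2468058 < 2468730, the second date comes first.

second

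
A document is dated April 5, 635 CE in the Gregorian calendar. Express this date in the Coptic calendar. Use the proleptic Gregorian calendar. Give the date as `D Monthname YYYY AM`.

7 Parmouti 351 AM

Julian Day Number of the source date = 1953083.
Converting JDN 1953083 to the Coptic calendar gives 7 Parmouti 351 AM.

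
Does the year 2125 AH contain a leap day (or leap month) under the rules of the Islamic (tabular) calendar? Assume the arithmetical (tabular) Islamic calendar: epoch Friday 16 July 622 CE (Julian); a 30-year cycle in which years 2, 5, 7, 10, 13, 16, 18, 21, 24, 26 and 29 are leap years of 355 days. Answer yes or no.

no

Year 2125 AH is year 25 of its 30-year cycle; leap positions are 2, 5, 7, 10, 13, 16, 18, 21, 24, 26, 29, so it is a common year (354 days).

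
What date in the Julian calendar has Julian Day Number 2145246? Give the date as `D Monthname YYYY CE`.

JDN 2145246 is 20 May 1161 in the proleptic Gregorian calendar.
In the Julian calendar that day is 13 May 1161 CE.

13 May 1161 CE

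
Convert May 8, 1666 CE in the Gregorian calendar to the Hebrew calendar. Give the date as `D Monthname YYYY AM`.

3 Iyar 5426 AM

Julian Day Number of the source date = 2329682.
Converting JDN 2329682 to the Hebrew calendar gives 3 Iyar 5426 AM.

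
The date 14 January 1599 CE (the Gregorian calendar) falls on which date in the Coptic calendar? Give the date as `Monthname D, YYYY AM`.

Tobi 9, 1315 AM

Both dates share Julian Day Number 2305096; in the Coptic calendar that is 9 Tobi 1315 AM.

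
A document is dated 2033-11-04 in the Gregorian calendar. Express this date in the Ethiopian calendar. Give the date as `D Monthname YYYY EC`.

25 Tikimt 2026 EC

Both dates share Julian Day Number 2463906; in the Ethiopian calendar that is 25 Tikimt 2026 EC.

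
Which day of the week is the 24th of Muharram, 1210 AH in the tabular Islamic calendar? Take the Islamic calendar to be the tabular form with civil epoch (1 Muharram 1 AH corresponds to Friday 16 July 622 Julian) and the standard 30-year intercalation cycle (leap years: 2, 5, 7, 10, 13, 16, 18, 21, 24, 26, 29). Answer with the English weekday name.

Monday

This is JDN 2376892 (10 August 1795 Gregorian).
Since JDN mod 7 = 0 (0 = Monday), the day is Monday.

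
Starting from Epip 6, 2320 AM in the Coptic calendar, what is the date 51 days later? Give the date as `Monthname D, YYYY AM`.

Mesori 27, 2320 AM

JDN of Epip 6, 2320 AM = 2672350.
2672350 + 51 = 2672401.
JDN 2672401 in the Coptic calendar is Mesori 27, 2320 AM.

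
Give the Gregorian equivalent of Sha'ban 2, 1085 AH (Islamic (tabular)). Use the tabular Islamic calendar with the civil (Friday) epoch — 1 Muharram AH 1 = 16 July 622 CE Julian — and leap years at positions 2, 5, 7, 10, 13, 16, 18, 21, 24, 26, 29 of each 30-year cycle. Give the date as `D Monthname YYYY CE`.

Both dates share Julian Day Number 2332781; in the Gregorian calendar that is 1 November 1674 CE.

1 November 1674 CE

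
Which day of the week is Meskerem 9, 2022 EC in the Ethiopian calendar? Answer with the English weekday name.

In the Gregorian calendar this is 19 September 2029 (JDN 2462399).
JDN 2462399 mod 7 = 2, and JDN 0 was a Monday, so this is a Wednesday.

Wednesday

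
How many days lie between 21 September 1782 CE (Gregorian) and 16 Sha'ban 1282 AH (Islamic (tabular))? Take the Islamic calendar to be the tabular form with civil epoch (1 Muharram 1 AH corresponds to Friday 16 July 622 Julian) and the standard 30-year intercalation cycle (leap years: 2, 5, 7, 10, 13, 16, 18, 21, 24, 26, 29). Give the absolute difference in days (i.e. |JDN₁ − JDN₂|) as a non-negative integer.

30420

JDN of the first date = 2372186.
JDN of the second date = 2402606.
|2402606 − 2372186| = 30420.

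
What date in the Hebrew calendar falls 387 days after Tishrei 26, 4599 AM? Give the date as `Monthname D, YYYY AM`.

JDN of Tishrei 26, 4599 AM = 2027428.
2027428 + 387 = 2027815.
JDN 2027815 in the Hebrew calendar is Cheshvan 28, 4600 AM.

Cheshvan 28, 4600 AM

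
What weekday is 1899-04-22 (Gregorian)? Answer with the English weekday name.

Saturday

JDN 2414767 mod 7 = 5, and JDN 0 was a Monday, so this is a Saturday.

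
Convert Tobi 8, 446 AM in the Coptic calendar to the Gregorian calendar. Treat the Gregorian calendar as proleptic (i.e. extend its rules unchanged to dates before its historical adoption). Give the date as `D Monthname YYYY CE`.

Both dates share Julian Day Number 1987693; in the Gregorian calendar that is 7 January 730 CE.

7 January 730 CE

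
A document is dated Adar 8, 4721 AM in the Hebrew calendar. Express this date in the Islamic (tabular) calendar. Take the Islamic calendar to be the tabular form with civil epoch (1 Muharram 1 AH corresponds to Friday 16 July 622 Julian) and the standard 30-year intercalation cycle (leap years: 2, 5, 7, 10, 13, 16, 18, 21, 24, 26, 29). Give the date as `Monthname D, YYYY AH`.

Julian Day Number of the source date = 2072121.
Converting JDN 2072121 to the tabular Islamic calendar gives 8 Muharram 350 AH.

Muharram 8, 350 AH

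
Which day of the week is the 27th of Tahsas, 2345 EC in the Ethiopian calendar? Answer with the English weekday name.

Equivalently 8 January 2353 Gregorian, JDN 2580483.
2580483 ≡ 3 (mod 7); counting from Monday = 0 gives Thursday.

Thursday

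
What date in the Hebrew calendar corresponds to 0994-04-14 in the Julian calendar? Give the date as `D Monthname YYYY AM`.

1 Iyar 4754 AM

The source date corresponds to 19 April 994 in the proleptic Gregorian calendar (JDN 2084220).
That day falls on 1 Iyar 4754 AM in the Hebrew calendar.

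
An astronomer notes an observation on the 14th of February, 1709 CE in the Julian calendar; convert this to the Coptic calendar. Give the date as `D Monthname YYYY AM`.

20 Meshir 1425 AM

The source date corresponds to 25 February 1709 in the Gregorian calendar (JDN 2345315).
That day falls on 20 Meshir 1425 AM in the Coptic calendar.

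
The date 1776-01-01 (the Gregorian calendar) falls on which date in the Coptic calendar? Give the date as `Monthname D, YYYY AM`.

Julian Day Number of the source date = 2369731.
Converting JDN 2369731 to the Coptic calendar gives 24 Koiak 1492 AM.

Koiak 24, 1492 AM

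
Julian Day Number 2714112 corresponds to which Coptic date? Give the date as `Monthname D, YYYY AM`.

The Gregorian equivalent of JDN 2714112 is 20 November 2718.
In the Coptic calendar that day is Hathor 5, 2435 AM.

Hathor 5, 2435 AM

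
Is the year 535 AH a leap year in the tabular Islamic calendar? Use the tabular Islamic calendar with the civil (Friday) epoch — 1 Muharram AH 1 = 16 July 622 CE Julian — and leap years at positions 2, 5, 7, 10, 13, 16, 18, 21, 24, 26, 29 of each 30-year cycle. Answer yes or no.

no

Year 535 AH is year 25 of its 30-year cycle; leap positions are 2, 5, 7, 10, 13, 16, 18, 21, 24, 26, 29, so it is a common year (354 days).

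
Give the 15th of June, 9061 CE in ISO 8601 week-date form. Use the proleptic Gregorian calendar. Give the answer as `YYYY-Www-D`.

9061-W24-6

The weekday is Saturday (ISO weekday 6).
That Saturday belongs to ISO week 24 of ISO year 9061.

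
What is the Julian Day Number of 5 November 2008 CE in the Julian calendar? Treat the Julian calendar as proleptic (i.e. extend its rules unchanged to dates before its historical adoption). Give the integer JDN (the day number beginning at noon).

2454789

Equivalently 18 November 2008 (Gregorian).
JDN 2400001 is 17 November 1858 CE (Gregorian), MJD 0; the target day is +54788 days from there, so JDN = 2454789.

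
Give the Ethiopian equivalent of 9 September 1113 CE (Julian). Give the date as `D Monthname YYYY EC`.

12 Meskerem 1106 EC

The source date corresponds to 16 September 1113 in the proleptic Gregorian calendar (JDN 2127833).
That day falls on 12 Meskerem 1106 EC in the Ethiopian calendar.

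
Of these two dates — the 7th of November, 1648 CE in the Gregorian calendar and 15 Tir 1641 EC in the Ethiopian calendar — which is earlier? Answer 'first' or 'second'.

first

Converting both to JDN: 2323291 vs 2323365; the smaller is the first.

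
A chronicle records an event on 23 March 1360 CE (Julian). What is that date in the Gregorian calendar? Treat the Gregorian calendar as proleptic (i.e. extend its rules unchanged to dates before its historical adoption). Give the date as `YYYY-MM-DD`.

1360-03-31

The Julian–Gregorian offset here is 8 days (Julian trailing).
23 March 1360 Julian + 8 days → 31 March 1360 Gregorian.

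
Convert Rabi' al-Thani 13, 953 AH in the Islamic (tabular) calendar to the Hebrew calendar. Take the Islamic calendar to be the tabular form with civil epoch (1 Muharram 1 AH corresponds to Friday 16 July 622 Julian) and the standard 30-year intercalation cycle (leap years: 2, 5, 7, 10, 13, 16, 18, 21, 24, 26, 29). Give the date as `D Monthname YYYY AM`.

13 Tammuz 5306 AM

Julian Day Number of the source date = 2285898.
Converting JDN 2285898 to the Hebrew calendar gives 13 Tammuz 5306 AM.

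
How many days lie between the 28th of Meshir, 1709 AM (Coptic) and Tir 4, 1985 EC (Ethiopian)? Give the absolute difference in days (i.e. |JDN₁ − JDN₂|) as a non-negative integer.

54

First date → JDN 2449054; second date → JDN 2449000.
The interval is |2449054 − 2449000| = 54 days.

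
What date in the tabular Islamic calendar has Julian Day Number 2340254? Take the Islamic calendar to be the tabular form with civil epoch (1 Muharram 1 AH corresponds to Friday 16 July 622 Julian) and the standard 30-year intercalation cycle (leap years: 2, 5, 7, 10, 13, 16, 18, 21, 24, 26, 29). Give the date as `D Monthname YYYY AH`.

JDN 2340254 is 18 April 1695 in the Gregorian calendar.
In the tabular Islamic calendar that day is 4 Ramadan 1106 AH.

4 Ramadan 1106 AH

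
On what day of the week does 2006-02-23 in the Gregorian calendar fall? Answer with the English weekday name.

JDN 2453790 mod 7 = 3, and JDN 0 was a Monday, so this is a Thursday.

Thursday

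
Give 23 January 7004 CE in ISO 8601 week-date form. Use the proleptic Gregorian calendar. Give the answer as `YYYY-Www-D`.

The weekday is Monday (ISO weekday 1).
That Monday belongs to ISO week 4 of ISO year 7004.

7004-W04-1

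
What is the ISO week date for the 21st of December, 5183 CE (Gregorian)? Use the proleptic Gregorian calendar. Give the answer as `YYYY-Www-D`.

5183-W51-3

The weekday is Wednesday (ISO weekday 3).
That Wednesday belongs to ISO week 51 of ISO year 5183.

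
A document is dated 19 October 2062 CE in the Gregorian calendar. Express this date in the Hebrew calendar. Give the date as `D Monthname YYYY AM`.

15 Tishrei 5823 AM

Both dates share Julian Day Number 2474482; in the Hebrew calendar that is 15 Tishrei 5823 AM.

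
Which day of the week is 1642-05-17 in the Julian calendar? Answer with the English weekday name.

Tuesday

In the Gregorian calendar this is 27 May 1642 (JDN 2320935).
JDN 2320935 mod 7 = 1, and JDN 0 was a Monday, so this is a Tuesday.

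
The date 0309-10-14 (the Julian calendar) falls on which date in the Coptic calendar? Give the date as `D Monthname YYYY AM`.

Both dates share Julian Day Number 1834207; in the Coptic calendar that is 17 Paopi 26 AM.

17 Paopi 26 AM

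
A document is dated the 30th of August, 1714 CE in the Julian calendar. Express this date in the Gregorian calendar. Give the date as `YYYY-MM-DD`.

1714-09-10

At this point the Julian calendar is 11 days behind the Gregorian.
30 August 1714 Julian + 11 days → 10 September 1714 Gregorian.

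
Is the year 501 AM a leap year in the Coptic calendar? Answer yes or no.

501 mod 4 = 1; in the Coptic calendar a year is leap when year mod 4 = 3, so it is a common year.

no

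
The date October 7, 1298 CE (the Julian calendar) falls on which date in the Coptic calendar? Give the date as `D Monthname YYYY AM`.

Both dates share Julian Day Number 2195432; in the Coptic calendar that is 10 Paopi 1015 AM.

10 Paopi 1015 AM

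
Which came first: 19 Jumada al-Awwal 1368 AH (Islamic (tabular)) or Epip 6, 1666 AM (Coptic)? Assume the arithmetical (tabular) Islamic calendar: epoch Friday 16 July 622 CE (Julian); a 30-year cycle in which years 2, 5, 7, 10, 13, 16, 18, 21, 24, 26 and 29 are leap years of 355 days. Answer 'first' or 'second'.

Converting both to JDN: 2432995 vs 2433476; the smaller is the first.

first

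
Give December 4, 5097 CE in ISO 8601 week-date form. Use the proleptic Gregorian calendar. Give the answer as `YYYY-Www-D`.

5097-W48-6

The weekday is Saturday (ISO weekday 6).
That Saturday belongs to ISO week 48 of ISO year 5097.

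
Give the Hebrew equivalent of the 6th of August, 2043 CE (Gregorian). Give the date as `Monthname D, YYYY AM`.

Julian Day Number of the source date = 2467468.
Converting JDN 2467468 to the Hebrew calendar gives 29 Tammuz 5803 AM.

Tammuz 29, 5803 AM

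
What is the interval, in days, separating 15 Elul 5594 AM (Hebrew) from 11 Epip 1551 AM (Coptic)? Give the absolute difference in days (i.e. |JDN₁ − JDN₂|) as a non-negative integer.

First date → JDN 2391176; second date → JDN 2391477.
The interval is |2391176 − 2391477| = 301 days.

301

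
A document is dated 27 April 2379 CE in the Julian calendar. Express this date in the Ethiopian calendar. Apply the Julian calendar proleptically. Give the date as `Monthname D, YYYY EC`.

Ginbot 2, 2371 EC

Julian Day Number of the source date = 2590104.
Converting JDN 2590104 to the Ethiopian calendar gives 2 Ginbot 2371 EC.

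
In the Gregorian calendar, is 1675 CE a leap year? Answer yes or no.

1675 is not divisible by 4, so it is a common year.

no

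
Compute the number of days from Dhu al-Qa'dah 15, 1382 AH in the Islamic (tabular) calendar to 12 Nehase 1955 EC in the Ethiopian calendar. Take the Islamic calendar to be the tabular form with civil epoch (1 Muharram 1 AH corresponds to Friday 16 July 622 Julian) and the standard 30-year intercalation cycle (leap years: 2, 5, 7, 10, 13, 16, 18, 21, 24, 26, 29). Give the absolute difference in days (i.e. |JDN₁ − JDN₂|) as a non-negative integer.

131

JDN of the first date = 2438129.
JDN of the second date = 2438260.
|2438260 − 2438129| = 131.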